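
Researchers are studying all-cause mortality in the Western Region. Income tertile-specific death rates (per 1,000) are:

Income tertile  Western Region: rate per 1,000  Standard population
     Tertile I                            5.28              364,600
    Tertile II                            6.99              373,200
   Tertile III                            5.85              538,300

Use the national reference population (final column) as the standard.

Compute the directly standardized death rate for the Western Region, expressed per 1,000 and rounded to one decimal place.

Standard total = 1,276,100; weights = 0.2857, 0.2925, 0.4218.
Standardized rate: 0.2857×5.28 + 0.2925×6.99 + 0.4218×5.85 = 6.0205 per 1,000.

6.0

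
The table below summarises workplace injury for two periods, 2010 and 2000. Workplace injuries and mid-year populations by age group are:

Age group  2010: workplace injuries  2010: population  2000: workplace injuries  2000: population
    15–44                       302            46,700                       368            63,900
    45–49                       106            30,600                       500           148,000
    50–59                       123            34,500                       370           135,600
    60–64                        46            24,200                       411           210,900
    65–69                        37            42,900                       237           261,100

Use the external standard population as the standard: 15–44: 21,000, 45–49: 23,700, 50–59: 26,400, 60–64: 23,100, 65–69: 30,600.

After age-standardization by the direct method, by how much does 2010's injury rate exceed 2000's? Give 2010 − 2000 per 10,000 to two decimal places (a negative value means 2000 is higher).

Age-specific rates per 10,000 for 2010: 64.67, 34.64, 35.65, 19.01, 8.62.
For 2000: 57.59, 33.78, 27.29, 19.49, 9.08.
Standard total = 124,800; weights = 0.1683, 0.1899, 0.2115, 0.1851, 0.2452.
2010: 0.1683×64.67 + 0.1899×34.64 + 0.2115×35.65 + 0.1851×19.01 + 0.2452×8.62 = 30.6349 per 10,000.
2000: 0.1683×57.59 + 0.1899×33.78 + 0.2115×27.29 + 0.1851×19.49 + 0.2452×9.08 = 27.7111 per 10,000.
Difference = 30.6349 − 27.7111 = 2.9238.

2.92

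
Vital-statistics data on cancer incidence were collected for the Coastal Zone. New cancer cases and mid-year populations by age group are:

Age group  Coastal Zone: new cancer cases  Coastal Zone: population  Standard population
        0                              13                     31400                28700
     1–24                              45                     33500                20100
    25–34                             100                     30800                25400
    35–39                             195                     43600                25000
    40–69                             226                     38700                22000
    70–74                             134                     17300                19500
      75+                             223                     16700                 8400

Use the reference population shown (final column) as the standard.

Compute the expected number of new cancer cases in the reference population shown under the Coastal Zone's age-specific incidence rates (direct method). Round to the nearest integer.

625

Age-specific rates per 100000 for the Coastal Zone: 41.40, 134.33, 324.68, 447.25, 583.98, 774.57, 1335.33.
Expected new cancer cases = Σ (standard pop × age-specific rate ÷ 100000)
= 28700×41.40/100000 + 20100×134.33/100000 + 25400×324.68/100000 + 25000×447.25/100000 + 22000×583.98/100000 + 19500×774.57/100000 + 8400×1335.33/100000
= 11.88 + 27.00 + 82.47 + 111.81 + 128.48 + 151.04 + 112.17 = 624.85.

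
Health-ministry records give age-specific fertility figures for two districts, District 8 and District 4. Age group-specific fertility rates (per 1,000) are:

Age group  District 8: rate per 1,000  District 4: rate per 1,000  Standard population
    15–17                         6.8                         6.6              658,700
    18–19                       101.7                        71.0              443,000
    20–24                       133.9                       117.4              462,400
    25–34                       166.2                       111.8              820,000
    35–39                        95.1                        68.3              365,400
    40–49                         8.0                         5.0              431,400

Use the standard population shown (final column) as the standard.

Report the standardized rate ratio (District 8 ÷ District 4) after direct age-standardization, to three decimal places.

Standard total = 3,180,900; weights = 0.2071, 0.1393, 0.1454, 0.2578, 0.1149, 0.1356.
District 8: 0.2071×6.8 + 0.1393×101.7 + 0.1454×133.9 + 0.2578×166.2 + 0.1149×95.1 + 0.1356×8.0 = 89.8904 per 1,000.
District 4: 0.2071×6.6 + 0.1393×71.0 + 0.1454×117.4 + 0.2578×111.8 + 0.1149×68.3 + 0.1356×5.0 = 65.6657 per 1,000.
Ratio = 89.8904 ÷ 65.6657 = 1.36891.

1.369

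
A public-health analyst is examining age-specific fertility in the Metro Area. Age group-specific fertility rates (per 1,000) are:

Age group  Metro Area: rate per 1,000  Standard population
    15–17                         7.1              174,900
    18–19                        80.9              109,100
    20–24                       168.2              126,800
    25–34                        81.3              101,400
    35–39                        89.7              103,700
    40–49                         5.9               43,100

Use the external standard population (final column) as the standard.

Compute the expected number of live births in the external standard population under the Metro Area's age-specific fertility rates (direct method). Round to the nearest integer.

Expected live births = Σ (standard pop × age-specific rate ÷ 1,000)
= 174,900×7.1/1,000 + 109,100×80.9/1,000 + 126,800×168.2/1,000 + 101,400×81.3/1,000 + 103,700×89.7/1,000 + 43,100×5.9/1,000
= 1241.79 + 8826.19 + 21327.76 + 8243.82 + 9301.89 + 254.29 = 49195.74.

49196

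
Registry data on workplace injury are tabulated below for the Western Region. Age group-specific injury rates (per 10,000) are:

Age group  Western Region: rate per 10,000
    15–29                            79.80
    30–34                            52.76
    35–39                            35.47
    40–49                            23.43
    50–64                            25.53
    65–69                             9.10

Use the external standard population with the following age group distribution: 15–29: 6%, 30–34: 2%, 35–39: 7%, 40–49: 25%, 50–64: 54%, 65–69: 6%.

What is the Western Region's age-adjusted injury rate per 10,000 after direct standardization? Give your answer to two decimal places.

28.52

Standard weights: 0.06, 0.02, 0.07, 0.25, 0.54, 0.06.
Standardized rate: 0.0600×79.80 + 0.0200×52.76 + 0.0700×35.47 + 0.2500×23.43 + 0.5400×25.53 + 0.0600×9.10 = 28.5158 per 10,000.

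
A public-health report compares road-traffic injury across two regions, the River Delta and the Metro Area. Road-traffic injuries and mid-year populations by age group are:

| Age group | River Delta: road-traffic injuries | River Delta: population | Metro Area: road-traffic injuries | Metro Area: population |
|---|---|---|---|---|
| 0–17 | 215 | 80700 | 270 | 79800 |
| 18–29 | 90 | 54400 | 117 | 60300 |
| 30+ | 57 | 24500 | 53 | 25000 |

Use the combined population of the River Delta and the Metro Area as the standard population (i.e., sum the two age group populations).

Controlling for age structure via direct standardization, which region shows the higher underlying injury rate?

Metro Area

Age-specific rates per 100000 for the River Delta: 266.42, 165.44, 232.65.
For the Metro Area: 338.35, 194.03, 212.00.
Combined standard total = 324700; weights = 0.4943, 0.3532, 0.1524.
The River Delta: 0.4943×266.42 + 0.3532×165.44 + 0.1524×232.65 = 225.6010 per 100000.
The Metro Area: 0.4943×338.35 + 0.3532×194.03 + 0.1524×212.00 = 268.1051 per 100000.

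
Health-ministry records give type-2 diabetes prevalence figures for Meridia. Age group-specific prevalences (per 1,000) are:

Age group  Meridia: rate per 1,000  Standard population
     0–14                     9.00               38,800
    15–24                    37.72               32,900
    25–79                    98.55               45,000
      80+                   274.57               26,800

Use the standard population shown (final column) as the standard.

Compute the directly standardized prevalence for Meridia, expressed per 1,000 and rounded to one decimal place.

93.3

Standard total = 143,500; weights = 0.2704, 0.2293, 0.3136, 0.1868.
Standardized rate: 0.2704×9.00 + 0.2293×37.72 + 0.3136×98.55 + 0.1868×274.57 = 93.2642 per 1,000.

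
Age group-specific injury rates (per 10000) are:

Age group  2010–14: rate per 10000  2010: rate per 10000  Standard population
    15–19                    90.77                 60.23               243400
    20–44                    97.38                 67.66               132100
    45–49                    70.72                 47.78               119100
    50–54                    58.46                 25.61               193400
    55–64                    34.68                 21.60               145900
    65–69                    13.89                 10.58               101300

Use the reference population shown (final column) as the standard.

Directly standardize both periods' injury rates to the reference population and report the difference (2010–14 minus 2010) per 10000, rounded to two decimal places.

24.26

Standard total = 935200; weights = 0.2603, 0.1413, 0.1274, 0.2068, 0.1560, 0.1083.
2010–14: 0.2603×90.77 + 0.1413×97.38 + 0.1274×70.72 + 0.2068×58.46 + 0.1560×34.68 + 0.1083×13.89 = 65.3904 per 10000.
2010: 0.2603×60.23 + 0.1413×67.66 + 0.1274×47.78 + 0.2068×25.61 + 0.1560×21.60 + 0.1083×10.58 = 41.1298 per 10000.
Difference = 65.3904 − 41.1298 = 24.2606.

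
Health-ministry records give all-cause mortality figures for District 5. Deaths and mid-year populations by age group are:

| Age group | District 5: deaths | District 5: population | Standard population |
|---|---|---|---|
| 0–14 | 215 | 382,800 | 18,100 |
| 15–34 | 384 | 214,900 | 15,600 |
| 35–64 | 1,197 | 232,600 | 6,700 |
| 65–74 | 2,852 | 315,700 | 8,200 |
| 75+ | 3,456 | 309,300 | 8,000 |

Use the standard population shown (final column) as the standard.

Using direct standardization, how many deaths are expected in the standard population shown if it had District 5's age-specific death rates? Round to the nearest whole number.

236

Age-specific rates per 1,000 for District 5: 0.562, 1.787, 5.146, 9.034, 11.174.
Expected deaths = Σ (standard pop × age-specific rate ÷ 1,000)
= 18,100×0.562/1,000 + 15,600×1.787/1,000 + 6,700×5.146/1,000 + 8,200×9.034/1,000 + 8,000×11.174/1,000
= 10.17 + 27.88 + 34.48 + 74.08 + 89.39 = 235.99.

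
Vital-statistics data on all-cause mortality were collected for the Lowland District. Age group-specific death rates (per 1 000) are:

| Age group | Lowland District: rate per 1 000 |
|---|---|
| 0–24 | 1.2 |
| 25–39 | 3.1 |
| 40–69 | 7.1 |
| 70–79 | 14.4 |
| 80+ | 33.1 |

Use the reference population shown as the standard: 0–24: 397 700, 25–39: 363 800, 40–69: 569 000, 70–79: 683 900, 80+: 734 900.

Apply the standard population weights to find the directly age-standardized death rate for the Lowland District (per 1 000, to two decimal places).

14.48

Standard total = 2 749 300; weights = 0.1447, 0.1323, 0.2070, 0.2488, 0.2673.
Standardized rate: 0.1447×1.2 + 0.1323×3.1 + 0.2070×7.1 + 0.2488×14.4 + 0.2673×33.1 = 14.4831 per 1 000.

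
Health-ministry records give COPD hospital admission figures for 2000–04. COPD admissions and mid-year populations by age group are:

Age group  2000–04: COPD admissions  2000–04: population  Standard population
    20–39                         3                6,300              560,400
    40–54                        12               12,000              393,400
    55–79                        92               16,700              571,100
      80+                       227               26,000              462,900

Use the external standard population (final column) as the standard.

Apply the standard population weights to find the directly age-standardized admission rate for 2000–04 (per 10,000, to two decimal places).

39.48

Age-specific rates per 10,000 for 2000–04: 4.76, 10.00, 55.09, 87.31.
Standard total = 1,987,800; weights = 0.2819, 0.1979, 0.2873, 0.2329.
Standardized rate: 0.2819×4.76 + 0.1979×10.00 + 0.2873×55.09 + 0.2329×87.31 = 39.4804 per 10,000.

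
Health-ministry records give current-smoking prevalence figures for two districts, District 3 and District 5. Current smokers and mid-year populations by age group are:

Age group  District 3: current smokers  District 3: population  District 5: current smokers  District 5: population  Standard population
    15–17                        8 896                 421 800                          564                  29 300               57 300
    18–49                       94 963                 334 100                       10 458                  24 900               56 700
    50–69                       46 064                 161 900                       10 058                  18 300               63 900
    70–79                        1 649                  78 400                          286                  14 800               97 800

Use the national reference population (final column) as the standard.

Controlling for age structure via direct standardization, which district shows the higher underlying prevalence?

District 5

Age-specific rates per 1 000 for District 3: 21.091, 284.235, 284.521, 21.033.
For District 5: 19.249, 420.000, 549.617, 19.324.
Standard total = 275 700; weights = 0.2078, 0.2057, 0.2318, 0.3547.
District 3: 0.2078×21.091 + 0.2057×284.235 + 0.2318×284.521 + 0.3547×21.033 = 136.2444 per 1 000.
District 5: 0.2078×19.249 + 0.2057×420.000 + 0.2318×549.617 + 0.3547×19.324 = 224.6190 per 1 000.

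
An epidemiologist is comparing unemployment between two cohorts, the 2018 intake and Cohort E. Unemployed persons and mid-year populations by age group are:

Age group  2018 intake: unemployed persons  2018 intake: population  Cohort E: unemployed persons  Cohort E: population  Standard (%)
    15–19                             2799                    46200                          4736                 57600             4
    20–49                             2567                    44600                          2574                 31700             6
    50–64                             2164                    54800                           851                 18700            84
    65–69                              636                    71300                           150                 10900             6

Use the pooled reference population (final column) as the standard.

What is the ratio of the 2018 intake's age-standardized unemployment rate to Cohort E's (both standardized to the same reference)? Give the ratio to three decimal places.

Age-specific rates per 1000 for the 2018 intake: 60.584, 57.556, 39.489, 8.920.
For Cohort E: 82.222, 81.199, 45.508, 13.761.
Standard weights: 0.04, 0.06, 0.84, 0.06.
The 2018 intake: 0.0400×60.584 + 0.0600×57.556 + 0.8400×39.489 + 0.0600×8.920 = 39.5827 per 1000.
Cohort E: 0.0400×82.222 + 0.0600×81.199 + 0.8400×45.508 + 0.0600×13.761 = 47.2132 per 1000.
Ratio = 39.5827 ÷ 47.2132 = 0.83838.

0.838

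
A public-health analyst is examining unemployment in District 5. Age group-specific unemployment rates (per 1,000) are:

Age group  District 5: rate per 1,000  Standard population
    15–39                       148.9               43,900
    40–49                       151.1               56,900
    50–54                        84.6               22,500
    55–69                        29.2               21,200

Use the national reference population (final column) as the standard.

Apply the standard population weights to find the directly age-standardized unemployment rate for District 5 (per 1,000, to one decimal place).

Standard total = 144,500; weights = 0.3038, 0.3938, 0.1557, 0.1467.
Standardized rate: 0.3038×148.9 + 0.3938×151.1 + 0.1557×84.6 + 0.1467×29.2 = 122.1927 per 1,000.

122.2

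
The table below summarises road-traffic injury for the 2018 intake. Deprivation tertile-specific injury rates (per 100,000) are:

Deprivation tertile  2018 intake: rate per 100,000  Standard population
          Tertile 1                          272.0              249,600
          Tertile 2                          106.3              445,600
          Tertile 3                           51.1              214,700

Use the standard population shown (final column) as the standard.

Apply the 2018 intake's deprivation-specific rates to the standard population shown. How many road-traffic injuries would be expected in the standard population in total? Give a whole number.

1262

Expected road-traffic injuries = Σ (standard pop × deprivation-specific rate ÷ 100,000)
= 249,600×272.0/100,000 + 445,600×106.3/100,000 + 214,700×51.1/100,000
= 678.91 + 473.67 + 109.71 = 1262.30.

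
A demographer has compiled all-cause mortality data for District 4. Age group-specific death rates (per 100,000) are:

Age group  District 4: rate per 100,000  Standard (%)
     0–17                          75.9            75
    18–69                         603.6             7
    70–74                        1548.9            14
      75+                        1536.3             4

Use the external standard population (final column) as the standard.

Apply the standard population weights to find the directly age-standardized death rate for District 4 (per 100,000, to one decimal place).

377.5

Standard weights: 0.75, 0.07, 0.14, 0.04.
Standardized rate: 0.7500×75.9 + 0.0700×603.6 + 0.1400×1548.9 + 0.0400×1536.3 = 377.4750 per 100,000.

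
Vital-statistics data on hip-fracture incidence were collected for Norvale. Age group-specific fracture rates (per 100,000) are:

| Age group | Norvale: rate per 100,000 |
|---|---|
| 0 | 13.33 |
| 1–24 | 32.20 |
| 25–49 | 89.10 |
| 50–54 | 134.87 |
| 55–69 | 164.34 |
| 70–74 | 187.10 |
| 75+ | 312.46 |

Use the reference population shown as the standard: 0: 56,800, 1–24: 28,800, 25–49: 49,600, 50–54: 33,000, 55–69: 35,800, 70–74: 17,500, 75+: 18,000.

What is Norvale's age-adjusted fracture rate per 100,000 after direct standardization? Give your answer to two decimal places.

Standard total = 239,500; weights = 0.2372, 0.1203, 0.2071, 0.1378, 0.1495, 0.0731, 0.0752.
Standardized rate: 0.2372×13.33 + 0.1203×32.20 + 0.2071×89.10 + 0.1378×134.87 + 0.1495×164.34 + 0.0731×187.10 + 0.0752×312.46 = 105.7890 per 100,000.

105.79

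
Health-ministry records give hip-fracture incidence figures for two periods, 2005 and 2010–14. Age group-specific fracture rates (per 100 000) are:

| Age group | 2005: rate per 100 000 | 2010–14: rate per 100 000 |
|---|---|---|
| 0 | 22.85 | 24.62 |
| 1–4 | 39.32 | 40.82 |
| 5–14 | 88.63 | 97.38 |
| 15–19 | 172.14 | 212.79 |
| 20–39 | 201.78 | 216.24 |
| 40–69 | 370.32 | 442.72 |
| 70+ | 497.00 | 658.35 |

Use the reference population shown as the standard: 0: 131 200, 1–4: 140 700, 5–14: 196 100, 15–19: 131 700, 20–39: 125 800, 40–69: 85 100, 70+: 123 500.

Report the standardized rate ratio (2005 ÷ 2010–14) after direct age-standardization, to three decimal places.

Standard total = 934 100; weights = 0.1405, 0.1506, 0.2099, 0.1410, 0.1347, 0.0911, 0.1322.
2005: 0.1405×22.85 + 0.1506×39.32 + 0.2099×88.63 + 0.1410×172.14 + 0.1347×201.78 + 0.0911×370.32 + 0.1322×497.00 = 178.6309 per 100 000.
2010–14: 0.1405×24.62 + 0.1506×40.82 + 0.2099×97.38 + 0.1410×212.79 + 0.1347×216.24 + 0.0911×442.72 + 0.1322×658.35 = 216.5495 per 100 000.
Ratio = 178.6309 ÷ 216.5495 = 0.82490.

0.825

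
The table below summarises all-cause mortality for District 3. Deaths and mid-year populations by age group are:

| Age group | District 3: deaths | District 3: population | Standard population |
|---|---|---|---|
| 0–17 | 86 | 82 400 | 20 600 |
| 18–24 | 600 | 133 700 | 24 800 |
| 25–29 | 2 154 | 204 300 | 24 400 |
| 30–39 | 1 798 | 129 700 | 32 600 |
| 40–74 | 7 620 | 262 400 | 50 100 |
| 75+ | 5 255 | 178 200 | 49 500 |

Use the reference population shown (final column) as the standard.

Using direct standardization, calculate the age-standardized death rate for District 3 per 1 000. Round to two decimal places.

Age-specific rates per 1 000 for District 3: 1.044, 4.488, 10.543, 13.863, 29.040, 29.489.
Standard total = 202 000; weights = 0.1020, 0.1228, 0.1208, 0.1614, 0.2480, 0.2450.
Standardized rate: 0.1020×1.044 + 0.1228×4.488 + 0.1208×10.543 + 0.1614×13.863 + 0.2480×29.040 + 0.2450×29.489 = 18.5970 per 1 000.

18.60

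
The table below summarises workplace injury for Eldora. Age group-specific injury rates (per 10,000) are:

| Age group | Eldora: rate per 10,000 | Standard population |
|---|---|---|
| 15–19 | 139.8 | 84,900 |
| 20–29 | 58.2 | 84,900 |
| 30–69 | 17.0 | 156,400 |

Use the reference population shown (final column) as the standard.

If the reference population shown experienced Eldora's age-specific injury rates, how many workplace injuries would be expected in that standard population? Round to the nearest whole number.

1947

Expected workplace injuries = Σ (standard pop × age-specific rate ÷ 10,000)
= 84,900×139.8/10,000 + 84,900×58.2/10,000 + 156,400×17.0/10,000
= 1186.90 + 494.12 + 265.88 = 1946.90.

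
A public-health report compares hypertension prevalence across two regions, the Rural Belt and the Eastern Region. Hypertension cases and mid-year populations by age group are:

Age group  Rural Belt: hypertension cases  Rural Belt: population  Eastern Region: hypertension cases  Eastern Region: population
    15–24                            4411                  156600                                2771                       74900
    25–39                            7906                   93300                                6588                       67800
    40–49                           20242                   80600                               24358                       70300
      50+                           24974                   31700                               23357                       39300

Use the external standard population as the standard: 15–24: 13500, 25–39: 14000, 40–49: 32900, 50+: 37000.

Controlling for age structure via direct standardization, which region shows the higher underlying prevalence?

Rural Belt

Age-specific rates per 1000 for the Rural Belt: 28.167, 84.737, 251.141, 787.823.
For the Eastern Region: 36.996, 97.168, 346.486, 594.326.
Standard total = 97400; weights = 0.1386, 0.1437, 0.3378, 0.3799.
The Rural Belt: 0.1386×28.167 + 0.1437×84.737 + 0.3378×251.141 + 0.3799×787.823 = 400.1910 per 1000.
The Eastern Region: 0.1386×36.996 + 0.1437×97.168 + 0.3378×346.486 + 0.3799×594.326 = 361.9020 per 1000.
The crude rates (158.84 vs 226.21) would put the Eastern Region higher, but that reflects its age composition; once standardized to a common age structure, the Rural Belt has the higher underlying rate.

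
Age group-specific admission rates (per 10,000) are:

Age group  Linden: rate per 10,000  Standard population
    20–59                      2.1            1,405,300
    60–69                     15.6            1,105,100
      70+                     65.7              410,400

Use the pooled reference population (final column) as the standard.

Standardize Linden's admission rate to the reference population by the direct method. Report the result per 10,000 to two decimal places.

16.14

Standard total = 2,920,800; weights = 0.4811, 0.3784, 0.1405.
Standardized rate: 0.4811×2.1 + 0.3784×15.6 + 0.1405×65.7 = 16.1442 per 10,000.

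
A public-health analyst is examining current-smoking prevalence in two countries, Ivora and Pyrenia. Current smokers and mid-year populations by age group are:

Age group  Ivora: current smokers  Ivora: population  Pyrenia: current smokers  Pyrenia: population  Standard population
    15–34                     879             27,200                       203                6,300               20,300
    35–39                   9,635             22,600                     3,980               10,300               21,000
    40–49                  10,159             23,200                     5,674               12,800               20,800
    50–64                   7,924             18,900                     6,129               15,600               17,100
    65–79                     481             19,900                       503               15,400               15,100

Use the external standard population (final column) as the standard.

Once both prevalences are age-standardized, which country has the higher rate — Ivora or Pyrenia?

Ivora

Age-specific rates per 1,000 for Ivora: 32.316, 426.327, 437.888, 419.259, 24.171.
For Pyrenia: 32.222, 386.408, 443.281, 392.885, 32.662.
Standard total = 94,300; weights = 0.2153, 0.2227, 0.2206, 0.1813, 0.1601.
Ivora: 0.2153×32.316 + 0.2227×426.327 + 0.2206×437.888 + 0.1813×419.259 + 0.1601×24.171 = 278.3805 per 1,000.
Pyrenia: 0.2153×32.222 + 0.2227×386.408 + 0.2206×443.281 + 0.1813×392.885 + 0.1601×32.662 = 267.2370 per 1,000.
The crude rates (260.09 vs 273.00) would put Pyrenia higher, but that reflects its age composition; once standardized to a common age structure, Ivora has the higher underlying rate.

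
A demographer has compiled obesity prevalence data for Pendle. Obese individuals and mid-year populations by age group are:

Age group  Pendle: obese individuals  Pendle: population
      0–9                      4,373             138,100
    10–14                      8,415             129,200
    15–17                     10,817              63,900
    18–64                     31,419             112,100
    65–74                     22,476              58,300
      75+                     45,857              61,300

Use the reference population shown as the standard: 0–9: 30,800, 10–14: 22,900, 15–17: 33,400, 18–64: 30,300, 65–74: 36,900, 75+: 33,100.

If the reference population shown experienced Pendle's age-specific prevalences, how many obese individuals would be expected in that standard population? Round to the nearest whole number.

Age-specific rates per 1,000 for Pendle: 31.665, 65.132, 169.280, 280.277, 385.523, 748.075.
Expected obese individuals = Σ (standard pop × age-specific rate ÷ 1,000)
= 30,800×31.665/1,000 + 22,900×65.132/1,000 + 33,400×169.280/1,000 + 30,300×280.277/1,000 + 36,900×385.523/1,000 + 33,100×748.075/1,000
= 975.30 + 1491.51 + 5653.96 + 8492.38 + 14225.80 + 24761.28 = 55600.23.

55600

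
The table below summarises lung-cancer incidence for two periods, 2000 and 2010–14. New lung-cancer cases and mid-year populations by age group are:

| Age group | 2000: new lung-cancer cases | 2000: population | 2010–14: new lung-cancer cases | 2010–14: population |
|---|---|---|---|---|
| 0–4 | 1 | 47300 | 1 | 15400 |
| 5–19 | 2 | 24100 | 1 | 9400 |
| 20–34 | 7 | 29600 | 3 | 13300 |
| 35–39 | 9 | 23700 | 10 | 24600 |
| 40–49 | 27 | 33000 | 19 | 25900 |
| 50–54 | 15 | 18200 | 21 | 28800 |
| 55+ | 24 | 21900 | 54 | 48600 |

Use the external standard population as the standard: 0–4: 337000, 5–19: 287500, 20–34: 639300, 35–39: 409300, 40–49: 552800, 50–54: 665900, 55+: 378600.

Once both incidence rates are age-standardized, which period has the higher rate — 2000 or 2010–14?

2000

Age-specific rates per 100000 for 2000: 2.11, 8.30, 23.65, 37.97, 81.82, 82.42, 109.59.
For 2010–14: 6.49, 10.64, 22.56, 40.65, 73.36, 72.92, 111.11.
Standard total = 3270400; weights = 0.1030, 0.0879, 0.1955, 0.1252, 0.1690, 0.2036, 0.1158.
2000: 0.1030×2.11 + 0.0879×8.30 + 0.1955×23.65 + 0.1252×37.97 + 0.1690×81.82 + 0.2036×82.42 + 0.1158×109.59 = 53.6208 per 100000.
2010–14: 0.1030×6.49 + 0.0879×10.64 + 0.1955×22.56 + 0.1252×40.65 + 0.1690×73.36 + 0.2036×72.92 + 0.1158×111.11 = 51.2109 per 100000.
The crude rates (42.97 vs 65.66) would put 2010–14 higher, but that reflects its age composition; once standardized to a common age structure, 2000 has the higher underlying rate.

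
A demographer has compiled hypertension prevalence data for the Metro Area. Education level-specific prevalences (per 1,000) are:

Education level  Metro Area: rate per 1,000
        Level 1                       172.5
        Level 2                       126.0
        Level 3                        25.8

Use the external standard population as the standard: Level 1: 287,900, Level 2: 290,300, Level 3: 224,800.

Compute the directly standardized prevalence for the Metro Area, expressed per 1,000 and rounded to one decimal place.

114.6

Standard total = 803,000; weights = 0.3585, 0.3615, 0.2800.
Standardized rate: 0.3585×172.5 + 0.3615×126.0 + 0.2800×25.8 = 114.6207 per 1,000.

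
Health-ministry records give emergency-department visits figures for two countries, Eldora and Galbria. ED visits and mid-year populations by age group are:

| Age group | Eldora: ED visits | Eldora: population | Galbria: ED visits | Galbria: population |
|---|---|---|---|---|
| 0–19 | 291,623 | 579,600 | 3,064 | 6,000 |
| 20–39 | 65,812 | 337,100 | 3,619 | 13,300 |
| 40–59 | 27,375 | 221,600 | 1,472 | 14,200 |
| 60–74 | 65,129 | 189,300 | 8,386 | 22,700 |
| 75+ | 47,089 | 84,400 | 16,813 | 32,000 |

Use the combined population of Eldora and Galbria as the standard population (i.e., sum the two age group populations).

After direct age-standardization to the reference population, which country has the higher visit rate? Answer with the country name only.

Age-specific rates per 1,000 for Eldora: 503.145, 195.230, 123.533, 344.052, 557.927.
For Galbria: 510.667, 272.105, 103.662, 369.427, 525.406.
Combined standard total = 1,500,200; weights = 0.3903, 0.2336, 0.1572, 0.1413, 0.0776.
Eldora: 0.3903×503.145 + 0.2336×195.230 + 0.1572×123.533 + 0.1413×344.052 + 0.0776×557.927 = 353.3270 per 1,000.
Galbria: 0.3903×510.667 + 0.2336×272.105 + 0.1572×103.662 + 0.1413×369.427 + 0.0776×525.406 = 372.1580 per 1,000.

Galbria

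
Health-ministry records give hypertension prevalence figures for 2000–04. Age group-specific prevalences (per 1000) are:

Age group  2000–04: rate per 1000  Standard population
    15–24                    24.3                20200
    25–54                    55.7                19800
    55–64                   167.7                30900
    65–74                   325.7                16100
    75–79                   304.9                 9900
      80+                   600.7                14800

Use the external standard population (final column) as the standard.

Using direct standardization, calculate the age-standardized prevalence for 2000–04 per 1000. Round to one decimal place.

214.2

Standard total = 111700; weights = 0.1808, 0.1773, 0.2766, 0.1441, 0.0886, 0.1325.
Standardized rate: 0.1808×24.3 + 0.1773×55.7 + 0.2766×167.7 + 0.1441×325.7 + 0.0886×304.9 + 0.1325×600.7 = 214.2192 per 1000.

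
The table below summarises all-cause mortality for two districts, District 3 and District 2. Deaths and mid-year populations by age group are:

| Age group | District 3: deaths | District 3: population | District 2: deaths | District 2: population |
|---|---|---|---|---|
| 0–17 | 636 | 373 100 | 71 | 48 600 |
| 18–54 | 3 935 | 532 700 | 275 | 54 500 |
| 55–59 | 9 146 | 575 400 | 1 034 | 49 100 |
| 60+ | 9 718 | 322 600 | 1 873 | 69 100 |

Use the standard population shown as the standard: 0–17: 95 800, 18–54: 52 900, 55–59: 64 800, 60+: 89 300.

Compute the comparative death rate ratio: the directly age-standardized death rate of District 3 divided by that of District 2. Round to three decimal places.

Age-specific rates per 1 000 for District 3: 1.705, 7.387, 15.895, 30.124.
For District 2: 1.461, 5.046, 21.059, 27.106.
Standard total = 302 800; weights = 0.3164, 0.1747, 0.2140, 0.2949.
District 3: 0.3164×1.705 + 0.1747×7.387 + 0.2140×15.895 + 0.2949×30.124 = 14.1154 per 1 000.
District 2: 0.3164×1.461 + 0.1747×5.046 + 0.2140×21.059 + 0.2949×27.106 = 13.8443 per 1 000.
Ratio = 14.1154 ÷ 13.8443 = 1.01958.

1.020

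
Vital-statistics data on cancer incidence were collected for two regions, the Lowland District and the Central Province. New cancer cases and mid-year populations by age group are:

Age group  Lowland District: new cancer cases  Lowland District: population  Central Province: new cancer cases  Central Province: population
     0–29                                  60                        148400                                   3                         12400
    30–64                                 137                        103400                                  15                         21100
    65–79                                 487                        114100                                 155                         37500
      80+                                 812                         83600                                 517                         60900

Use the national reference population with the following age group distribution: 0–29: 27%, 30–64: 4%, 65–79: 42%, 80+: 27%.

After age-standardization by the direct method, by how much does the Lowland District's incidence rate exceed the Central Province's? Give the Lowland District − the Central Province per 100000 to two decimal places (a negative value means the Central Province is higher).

Age-specific rates per 100000 for the Lowland District: 40.43, 132.50, 426.82, 971.29.
For the Central Province: 24.19, 71.09, 413.33, 848.93.
Standard weights: 0.27, 0.04, 0.42, 0.27.
The Lowland District: 0.2700×40.43 + 0.0400×132.50 + 0.4200×426.82 + 0.2700×971.29 = 457.7289 per 100000.
The Central Province: 0.2700×24.19 + 0.0400×71.09 + 0.4200×413.33 + 0.2700×848.93 = 412.1877 per 100000.
Difference = 457.7289 − 412.1877 = 45.5412.

45.54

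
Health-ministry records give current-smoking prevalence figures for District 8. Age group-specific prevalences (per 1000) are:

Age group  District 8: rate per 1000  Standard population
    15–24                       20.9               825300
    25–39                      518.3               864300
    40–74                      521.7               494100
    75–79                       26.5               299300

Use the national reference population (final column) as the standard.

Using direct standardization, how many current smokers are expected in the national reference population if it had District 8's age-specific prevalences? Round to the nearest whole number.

Expected current smokers = Σ (standard pop × age-specific rate ÷ 1000)
= 825300×20.9/1000 + 864300×518.3/1000 + 494100×521.7/1000 + 299300×26.5/1000
= 17248.77 + 447966.69 + 257771.97 + 7931.45 = 730918.88.

730919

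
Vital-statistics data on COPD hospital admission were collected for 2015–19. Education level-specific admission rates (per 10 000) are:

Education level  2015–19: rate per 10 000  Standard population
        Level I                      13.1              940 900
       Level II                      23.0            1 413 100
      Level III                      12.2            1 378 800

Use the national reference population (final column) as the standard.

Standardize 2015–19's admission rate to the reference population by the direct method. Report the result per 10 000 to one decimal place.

16.5

Standard total = 3 732 800; weights = 0.2521, 0.3786, 0.3694.
Standardized rate: 0.2521×13.1 + 0.3786×23.0 + 0.3694×12.2 = 16.5153 per 10 000.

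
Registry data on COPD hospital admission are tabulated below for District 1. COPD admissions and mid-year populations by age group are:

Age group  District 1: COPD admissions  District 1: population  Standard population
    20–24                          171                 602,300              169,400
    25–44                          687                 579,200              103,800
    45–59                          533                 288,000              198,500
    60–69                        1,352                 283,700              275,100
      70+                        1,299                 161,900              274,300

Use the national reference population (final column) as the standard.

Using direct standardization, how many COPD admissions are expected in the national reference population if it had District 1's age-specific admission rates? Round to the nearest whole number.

4050

Age-specific rates per 10,000 for District 1: 2.84, 11.86, 18.51, 47.66, 80.23.
Expected COPD admissions = Σ (standard pop × age-specific rate ÷ 10,000)
= 169,400×2.84/10,000 + 103,800×11.86/10,000 + 198,500×18.51/10,000 + 275,100×47.66/10,000 + 274,300×80.23/10,000
= 48.09 + 123.12 + 367.36 + 1311.02 + 2200.84 = 4050.43.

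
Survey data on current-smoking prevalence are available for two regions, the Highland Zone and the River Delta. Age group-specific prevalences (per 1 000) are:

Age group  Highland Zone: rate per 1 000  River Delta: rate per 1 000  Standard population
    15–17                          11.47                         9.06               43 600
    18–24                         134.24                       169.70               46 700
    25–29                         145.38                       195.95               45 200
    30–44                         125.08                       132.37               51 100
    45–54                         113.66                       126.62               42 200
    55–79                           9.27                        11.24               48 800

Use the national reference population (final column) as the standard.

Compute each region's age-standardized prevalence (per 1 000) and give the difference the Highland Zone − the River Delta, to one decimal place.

Standard total = 277 600; weights = 0.1571, 0.1682, 0.1628, 0.1841, 0.1520, 0.1758.
The Highland Zone: 0.1571×11.47 + 0.1682×134.24 + 0.1628×145.38 + 0.1841×125.08 + 0.1520×113.66 + 0.1758×9.27 = 89.9881 per 1 000.
The River Delta: 0.1571×9.06 + 0.1682×169.70 + 0.1628×195.95 + 0.1841×132.37 + 0.1520×126.62 + 0.1758×11.24 = 107.4673 per 1 000.
Difference = 89.9881 − 107.4673 = -17.4792.

-17.5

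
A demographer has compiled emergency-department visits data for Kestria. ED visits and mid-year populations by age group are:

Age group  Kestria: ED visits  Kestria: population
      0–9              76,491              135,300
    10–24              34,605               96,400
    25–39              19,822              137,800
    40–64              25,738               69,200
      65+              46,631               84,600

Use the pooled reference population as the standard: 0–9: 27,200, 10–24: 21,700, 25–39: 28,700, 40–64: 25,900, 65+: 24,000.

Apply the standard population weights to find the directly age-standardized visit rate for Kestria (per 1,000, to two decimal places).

393.39

Age-specific rates per 1,000 for Kestria: 565.344, 358.973, 143.846, 371.936, 551.194.
Standard total = 127,500; weights = 0.2133, 0.1702, 0.2251, 0.2031, 0.1882.
Standardized rate: 0.2133×565.344 + 0.1702×358.973 + 0.2251×143.846 + 0.2031×371.936 + 0.1882×551.194 = 393.3902 per 1,000.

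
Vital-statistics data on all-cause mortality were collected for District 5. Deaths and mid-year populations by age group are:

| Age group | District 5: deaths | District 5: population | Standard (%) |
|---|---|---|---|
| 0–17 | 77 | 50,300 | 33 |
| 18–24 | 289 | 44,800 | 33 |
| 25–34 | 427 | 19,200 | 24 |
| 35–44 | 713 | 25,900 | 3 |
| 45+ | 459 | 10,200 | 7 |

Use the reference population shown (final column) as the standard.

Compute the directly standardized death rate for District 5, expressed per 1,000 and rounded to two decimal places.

11.95

Age-specific rates per 1,000 for District 5: 1.531, 6.451, 22.240, 27.529, 45.000.
Standard weights: 0.33, 0.33, 0.24, 0.03, 0.07.
Standardized rate: 0.3300×1.531 + 0.3300×6.451 + 0.2400×22.240 + 0.0300×27.529 + 0.0700×45.000 = 11.9473 per 1,000.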